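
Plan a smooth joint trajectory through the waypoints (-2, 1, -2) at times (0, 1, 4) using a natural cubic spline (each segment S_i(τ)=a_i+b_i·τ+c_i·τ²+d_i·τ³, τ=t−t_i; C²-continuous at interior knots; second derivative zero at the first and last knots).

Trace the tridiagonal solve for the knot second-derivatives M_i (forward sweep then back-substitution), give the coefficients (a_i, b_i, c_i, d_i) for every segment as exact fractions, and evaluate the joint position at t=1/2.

Δ: Δ0=3, Δ1=-1
row 1: diag=8, rhs=-24; c'=3/8, d'=-3
back: M1=-3
M: M0=0, M1=-3, M2=0
seg 0: a=-2, c=M0/2=0, d=(M1−M0)/(6·1)=-1/2, b=Δ0−h0·(2M0+M1)/6=7/2
seg 1: a=1, c=M1/2=-3/2, d=(M2−M1)/(6·3)=1/6, b=Δ1−h1·(2M1+M2)/6=2
t_q=1/2 → seg 0, τ=1/2; S=-2+7/2·τ+0·τ²+-1/2·τ³=-5/16

  seg 0: a=-2 b=7/2 c=0 d=-1/2
  seg 1: a=1 b=2 c=-3/2 d=1/6
S(1/2) = -5/16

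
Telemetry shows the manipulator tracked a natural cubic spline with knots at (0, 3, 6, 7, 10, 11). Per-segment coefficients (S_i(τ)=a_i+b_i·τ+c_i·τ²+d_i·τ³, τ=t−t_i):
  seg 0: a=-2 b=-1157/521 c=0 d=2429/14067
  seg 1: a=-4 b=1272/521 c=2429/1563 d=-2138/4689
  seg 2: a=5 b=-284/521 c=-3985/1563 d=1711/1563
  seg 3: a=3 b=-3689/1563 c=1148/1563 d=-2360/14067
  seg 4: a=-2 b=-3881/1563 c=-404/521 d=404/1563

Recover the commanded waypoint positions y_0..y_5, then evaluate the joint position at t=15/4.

y_0=-2 y_1=-4 y_2=5 y_3=3 y_4=-2 y_5=-5
S(15/4) = -24793/16672

y_0 = S_0(0) = a_0 = -2
y_1 = S_1(0) = a_1 = -4
y_2 = S_2(0) = a_2 = 5
y_3 = S_3(0) = a_3 = 3
y_4 = S_4(0) = a_4 = -2
y_5 = S_4(1) = -5
t_q=15/4 is in segment 1 (τ=3/4); S_1(τ)=-24793/16672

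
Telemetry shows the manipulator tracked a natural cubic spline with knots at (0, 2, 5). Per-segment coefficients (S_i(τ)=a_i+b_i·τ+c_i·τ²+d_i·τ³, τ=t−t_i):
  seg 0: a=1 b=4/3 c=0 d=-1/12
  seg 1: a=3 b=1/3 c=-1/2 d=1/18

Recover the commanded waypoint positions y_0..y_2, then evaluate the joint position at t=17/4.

y_0=1 y_1=3 y_2=1
S(17/4) = 237/128

y_0 = S_0(0) = a_0 = 1
y_1 = S_1(0) = a_1 = 3
y_2 = S_1(3) = 1
t_q=17/4 is in segment 1 (τ=9/4); S_1(τ)=237/128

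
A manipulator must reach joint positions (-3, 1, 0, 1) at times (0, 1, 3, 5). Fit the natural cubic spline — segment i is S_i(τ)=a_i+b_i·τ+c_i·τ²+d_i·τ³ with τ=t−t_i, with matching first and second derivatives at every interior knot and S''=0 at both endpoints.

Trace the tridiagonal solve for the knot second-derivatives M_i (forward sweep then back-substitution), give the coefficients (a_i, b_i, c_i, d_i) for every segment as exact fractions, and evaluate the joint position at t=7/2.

  seg 0: a=-3 b=107/22 c=0 d=-19/22
  seg 1: a=1 b=25/11 c=-57/22 d=53/88
  seg 2: a=0 b=-19/22 c=45/44 d=-15/88
S(7/2) = -139/704

Δ: Δ0=4, Δ1=-1/2, Δ2=1/2
row 1: diag=6, rhs=-27; c'=1/3, d'=-9/2
row 2: denom=8−2·1/3=22/3; d'=(6−2·-9/2)/(22/3)=45/22
back: M2=45/22
back: M1=-9/2−1/3·45/22=-57/11
M: M0=0, M1=-57/11, M2=45/22, M3=0
seg 0: a=-3, c=M0/2=0, d=(M1−M0)/(6·1)=-19/22, b=Δ0−h0·(2M0+M1)/6=107/22
seg 1: a=1, c=M1/2=-57/22, d=(M2−M1)/(6·2)=53/88, b=Δ1−h1·(2M1+M2)/6=25/11
seg 2: a=0, c=M2/2=45/44, d=(M3−M2)/(6·2)=-15/88, b=Δ2−h2·(2M2+M3)/6=-19/22
t_q=7/2 → seg 2, τ=1/2; S=0+-19/22·τ+45/44·τ²+-15/88·τ³=-139/704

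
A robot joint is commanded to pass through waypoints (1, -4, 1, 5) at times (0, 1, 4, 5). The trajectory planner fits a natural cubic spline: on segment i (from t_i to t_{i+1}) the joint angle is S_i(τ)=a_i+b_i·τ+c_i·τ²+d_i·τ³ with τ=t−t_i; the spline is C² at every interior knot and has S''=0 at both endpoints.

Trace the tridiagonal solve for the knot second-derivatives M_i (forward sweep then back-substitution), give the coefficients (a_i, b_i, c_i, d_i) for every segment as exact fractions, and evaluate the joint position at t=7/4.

Δ: Δ0=-5, Δ1=5/3, Δ2=4
row 1: diag=8, rhs=40; c'=3/8, d'=5
row 2: denom=8−3·3/8=55/8; d'=(14−3·5)/(55/8)=-8/55
back: M2=-8/55
back: M1=5−3/8·-8/55=278/55
M: M0=0, M1=278/55, M2=-8/55, M3=0
seg 0: a=1, c=M0/2=0, d=(M1−M0)/(6·1)=139/165, b=Δ0−h0·(2M0+M1)/6=-964/165
seg 1: a=-4, c=M1/2=139/55, d=(M2−M1)/(6·3)=-13/45, b=Δ1−h1·(2M1+M2)/6=-547/165
seg 2: a=1, c=M2/2=-4/55, d=(M3−M2)/(6·1)=4/165, b=Δ2−h2·(2M2+M3)/6=668/165
t_q=7/4 → seg 1, τ=3/4; S=-4+-547/165·τ+139/55·τ²+-13/45·τ³=-18257/3520

  seg 0: a=1 b=-964/165 c=0 d=139/165
  seg 1: a=-4 b=-547/165 c=139/55 d=-13/45
  seg 2: a=1 b=668/165 c=-4/55 d=4/165
S(7/4) = -18257/3520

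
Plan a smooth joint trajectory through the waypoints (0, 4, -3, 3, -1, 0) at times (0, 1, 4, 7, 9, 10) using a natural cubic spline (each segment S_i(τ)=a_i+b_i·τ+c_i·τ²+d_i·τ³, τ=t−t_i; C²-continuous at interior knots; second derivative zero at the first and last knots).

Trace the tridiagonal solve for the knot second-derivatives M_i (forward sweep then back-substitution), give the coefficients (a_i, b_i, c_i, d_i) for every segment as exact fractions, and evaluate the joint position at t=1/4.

Δ: Δ0=4, Δ1=-7/3, Δ2=2, Δ3=-2, Δ4=1
row 1: diag=8, rhs=-38; c'=3/8, d'=-19/4
row 2: denom=12−3·3/8=87/8; d'=(26−3·-19/4)/(87/8)=322/87
row 3: denom=10−3·8/29=266/29; d'=(-24−3·322/87)/(266/29)=-509/133
row 4: denom=6−2·29/133=740/133; d'=(18−2·-509/133)/(740/133)=853/185
back: M4=853/185
back: M3=-509/133−29/133·853/185=-894/185
back: M2=322/87−8/29·-894/185=2794/555
back: M1=-19/4−3/8·2794/555=-1228/185
M: M0=0, M1=-1228/185, M2=2794/555, M3=-894/185, M4=853/185, M5=0
seg 0: a=0, c=M0/2=0, d=(M1−M0)/(6·1)=-614/555, b=Δ0−h0·(2M0+M1)/6=2834/555
seg 1: a=4, c=M1/2=-614/185, d=(M2−M1)/(6·3)=3239/4995, b=Δ1−h1·(2M1+M2)/6=992/555
seg 2: a=-3, c=M2/2=1397/555, d=(M3−M2)/(6·3)=-74/135, b=Δ2−h2·(2M2+M3)/6=-343/555
seg 3: a=3, c=M3/2=-447/185, d=(M4−M3)/(6·2)=1747/2220, b=Δ3−h3·(2M3+M4)/6=-35/111
seg 4: a=-1, c=M4/2=853/370, d=(M5−M4)/(6·1)=-853/1110, b=Δ4−h4·(2M4+M5)/6=-298/555
t_q=1/4 → seg 0, τ=1/4; S=0+2834/555·τ+0·τ²+-614/555·τ³=1491/1184

  seg 0: a=0 b=2834/555 c=0 d=-614/555
  seg 1: a=4 b=992/555 c=-614/185 d=3239/4995
  seg 2: a=-3 b=-343/555 c=1397/555 d=-74/135
  seg 3: a=3 b=-35/111 c=-447/185 d=1747/2220
  seg 4: a=-1 b=-298/555 c=853/370 d=-853/1110
S(1/4) = 1491/1184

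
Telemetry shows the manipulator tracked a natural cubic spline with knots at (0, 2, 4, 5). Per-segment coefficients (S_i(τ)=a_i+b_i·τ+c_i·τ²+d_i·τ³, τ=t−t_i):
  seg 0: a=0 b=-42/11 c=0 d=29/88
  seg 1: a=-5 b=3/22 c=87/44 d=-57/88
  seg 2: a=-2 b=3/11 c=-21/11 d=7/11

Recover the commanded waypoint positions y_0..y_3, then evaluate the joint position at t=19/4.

y_0=0 y_1=-5 y_2=-2 y_3=-3
S(19/4) = -1831/704

y_0 = S_0(0) = a_0 = 0
y_1 = S_1(0) = a_1 = -5
y_2 = S_2(0) = a_2 = -2
y_3 = S_2(1) = -3
t_q=19/4 is in segment 2 (τ=3/4); S_2(τ)=-1831/704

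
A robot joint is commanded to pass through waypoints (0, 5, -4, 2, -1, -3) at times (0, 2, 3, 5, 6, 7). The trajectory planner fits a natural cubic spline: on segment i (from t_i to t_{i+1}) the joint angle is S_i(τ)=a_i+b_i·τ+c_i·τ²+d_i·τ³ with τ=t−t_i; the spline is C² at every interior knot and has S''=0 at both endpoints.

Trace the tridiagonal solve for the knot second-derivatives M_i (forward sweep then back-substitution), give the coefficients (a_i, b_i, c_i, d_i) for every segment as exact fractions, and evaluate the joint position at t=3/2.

Δ: Δ0=5/2, Δ1=-9, Δ2=3, Δ3=-3, Δ4=-2
row 1: diag=6, rhs=-69; c'=1/6, d'=-23/2
row 2: denom=6−1·1/6=35/6; d'=(72−1·-23/2)/(35/6)=501/35
row 3: denom=6−2·12/35=186/35; d'=(-36−2·501/35)/(186/35)=-377/31
row 4: denom=4−1·35/186=709/186; d'=(6−1·-377/31)/(709/186)=3378/709
back: M4=3378/709
back: M3=-377/31−35/186·3378/709=-9258/709
back: M2=501/35−12/35·-9258/709=13323/709
back: M1=-23/2−1/6·13323/709=-10374/709
M: M0=0, M1=-10374/709, M2=13323/709, M3=-9258/709, M4=3378/709, M5=0
seg 0: a=0, c=M0/2=0, d=(M1−M0)/(6·2)=-1729/1418, b=Δ0−h0·(2M0+M1)/6=10461/1418
seg 1: a=5, c=M1/2=-5187/709, d=(M2−M1)/(6·1)=7899/1418, b=Δ1−h1·(2M1+M2)/6=-10287/1418
seg 2: a=-4, c=M2/2=13323/1418, d=(M3−M2)/(6·2)=-7527/2836, b=Δ2−h2·(2M2+M3)/6=-3669/709
seg 3: a=2, c=M3/2=-4629/709, d=(M4−M3)/(6·1)=2106/709, b=Δ3−h3·(2M3+M4)/6=396/709
seg 4: a=-1, c=M4/2=1689/709, d=(M5−M4)/(6·1)=-563/709, b=Δ4−h4·(2M4+M5)/6=-2544/709
t_q=3/2 → seg 0, τ=3/2; S=0+10461/1418·τ+0·τ²+-1729/1418·τ³=78849/11344

  seg 0: a=0 b=10461/1418 c=0 d=-1729/1418
  seg 1: a=5 b=-10287/1418 c=-5187/709 d=7899/1418
  seg 2: a=-4 b=-3669/709 c=13323/1418 d=-7527/2836
  seg 3: a=2 b=396/709 c=-4629/709 d=2106/709
  seg 4: a=-1 b=-2544/709 c=1689/709 d=-563/709
S(3/2) = 78849/11344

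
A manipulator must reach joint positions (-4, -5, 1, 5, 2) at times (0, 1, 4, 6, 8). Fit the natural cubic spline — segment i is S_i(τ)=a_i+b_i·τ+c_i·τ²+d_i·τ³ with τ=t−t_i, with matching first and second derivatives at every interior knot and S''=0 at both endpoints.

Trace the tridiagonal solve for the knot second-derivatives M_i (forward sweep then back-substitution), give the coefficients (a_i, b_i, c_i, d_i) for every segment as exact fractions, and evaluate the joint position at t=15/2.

Δ: Δ0=-1, Δ1=2, Δ2=2, Δ3=-3/2
row 1: diag=8, rhs=18; c'=3/8, d'=9/4
row 2: denom=10−3·3/8=71/8; d'=(0−3·9/4)/(71/8)=-54/71
row 3: denom=8−2·16/71=536/71; d'=(-21−2·-54/71)/(536/71)=-1383/536
back: M3=-1383/536
back: M2=-54/71−16/71·-1383/536=-12/67
back: M1=9/4−3/8·-12/67=621/268
M: M0=0, M1=621/268, M2=-12/67, M3=-1383/536, M4=0
seg 0: a=-4, c=M0/2=0, d=(M1−M0)/(6·1)=207/536, b=Δ0−h0·(2M0+M1)/6=-743/536
seg 1: a=-5, c=M1/2=621/536, d=(M2−M1)/(6·3)=-223/1608, b=Δ1−h1·(2M1+M2)/6=-61/268
seg 2: a=1, c=M2/2=-6/67, d=(M3−M2)/(6·2)=-429/2144, b=Δ2−h2·(2M2+M3)/6=1597/536
seg 3: a=5, c=M3/2=-1383/1072, d=(M4−M3)/(6·2)=461/2144, b=Δ3−h3·(2M3+M4)/6=59/268
t_q=15/2 → seg 3, τ=3/2; S=5+59/268·τ+-1383/1072·τ²+461/2144·τ³=54083/17152

  seg 0: a=-4 b=-743/536 c=0 d=207/536
  seg 1: a=-5 b=-61/268 c=621/536 d=-223/1608
  seg 2: a=1 b=1597/536 c=-6/67 d=-429/2144
  seg 3: a=5 b=59/268 c=-1383/1072 d=461/2144
S(15/2) = 54083/17152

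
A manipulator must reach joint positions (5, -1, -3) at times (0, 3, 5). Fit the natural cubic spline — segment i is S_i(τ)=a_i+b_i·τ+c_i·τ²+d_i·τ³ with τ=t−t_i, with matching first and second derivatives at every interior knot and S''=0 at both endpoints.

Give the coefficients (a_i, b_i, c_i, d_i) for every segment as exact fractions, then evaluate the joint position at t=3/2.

  seg 0: a=5 b=-23/10 c=0 d=1/30
  seg 1: a=-1 b=-7/5 c=3/10 d=-1/20
S(3/2) = 133/80

Δ: Δ0=-2, Δ1=-1
row 1: diag=10, rhs=6; c'=1/5, d'=3/5
back: M1=3/5
M: M0=0, M1=3/5, M2=0
seg 0: a=5, c=M0/2=0, d=(M1−M0)/(6·3)=1/30, b=Δ0−h0·(2M0+M1)/6=-23/10
seg 1: a=-1, c=M1/2=3/10, d=(M2−M1)/(6·2)=-1/20, b=Δ1−h1·(2M1+M2)/6=-7/5
t_q=3/2 → seg 0, τ=3/2; S=5+-23/10·τ+0·τ²+1/30·τ³=133/80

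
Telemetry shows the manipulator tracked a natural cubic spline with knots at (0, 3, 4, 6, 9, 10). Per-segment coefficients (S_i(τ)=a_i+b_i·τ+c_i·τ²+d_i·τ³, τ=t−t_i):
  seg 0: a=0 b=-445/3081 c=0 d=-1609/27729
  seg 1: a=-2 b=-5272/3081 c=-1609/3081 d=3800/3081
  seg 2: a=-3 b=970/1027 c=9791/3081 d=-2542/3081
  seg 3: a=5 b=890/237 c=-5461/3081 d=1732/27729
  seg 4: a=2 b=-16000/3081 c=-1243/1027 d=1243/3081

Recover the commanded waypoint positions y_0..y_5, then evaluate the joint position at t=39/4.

y_0 = S_0(0) = a_0 = 0
y_1 = S_1(0) = a_1 = -2
y_2 = S_2(0) = a_2 = -3
y_3 = S_3(0) = a_3 = 5
y_4 = S_4(0) = a_4 = 2
y_5 = S_4(1) = -4
t_q=39/4 is in segment 4 (τ=3/4); S_4(τ)=-158105/65728

y_0=0 y_1=-2 y_2=-3 y_3=5 y_4=2 y_5=-4
S(39/4) = -158105/65728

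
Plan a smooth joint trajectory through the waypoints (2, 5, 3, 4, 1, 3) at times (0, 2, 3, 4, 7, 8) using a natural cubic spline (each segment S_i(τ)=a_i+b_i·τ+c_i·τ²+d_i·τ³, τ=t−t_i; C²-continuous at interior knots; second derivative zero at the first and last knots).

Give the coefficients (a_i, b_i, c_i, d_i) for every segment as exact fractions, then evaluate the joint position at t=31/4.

Δ: Δ0=3/2, Δ1=-2, Δ2=1, Δ3=-1, Δ4=2
row 1: diag=6, rhs=-21; c'=1/6, d'=-7/2
row 2: denom=4−1·1/6=23/6; d'=(18−1·-7/2)/(23/6)=129/23
row 3: denom=8−1·6/23=178/23; d'=(-12−1·129/23)/(178/23)=-405/178
row 4: denom=8−3·69/178=1217/178; d'=(18−3·-405/178)/(1217/178)=4419/1217
back: M4=4419/1217
back: M3=-405/178−69/178·4419/1217=-4482/1217
back: M2=129/23−6/23·-4482/1217=7995/1217
back: M1=-7/2−1/6·7995/1217=-5592/1217
M: M0=0, M1=-5592/1217, M2=7995/1217, M3=-4482/1217, M4=4419/1217, M5=0
seg 0: a=2, c=M0/2=0, d=(M1−M0)/(6·2)=-466/1217, b=Δ0−h0·(2M0+M1)/6=7379/2434
seg 1: a=5, c=M1/2=-2796/1217, d=(M2−M1)/(6·1)=4529/2434, b=Δ1−h1·(2M1+M2)/6=-3805/2434
seg 2: a=3, c=M2/2=7995/2434, d=(M3−M2)/(6·1)=-4159/2434, b=Δ2−h2·(2M2+M3)/6=-701/1217
seg 3: a=4, c=M3/2=-2241/1217, d=(M4−M3)/(6·3)=989/2434, b=Δ3−h3·(2M3+M4)/6=2111/2434
seg 4: a=1, c=M4/2=4419/2434, d=(M5−M4)/(6·1)=-1473/2434, b=Δ4−h4·(2M4+M5)/6=961/1217
t_q=31/4 → seg 4, τ=3/4; S=1+961/1217·τ+4419/2434·τ²+-1473/2434·τ³=367345/155776

  seg 0: a=2 b=7379/2434 c=0 d=-466/1217
  seg 1: a=5 b=-3805/2434 c=-2796/1217 d=4529/2434
  seg 2: a=3 b=-701/1217 c=7995/2434 d=-4159/2434
  seg 3: a=4 b=2111/2434 c=-2241/1217 d=989/2434
  seg 4: a=1 b=961/1217 c=4419/2434 d=-1473/2434
S(31/4) = 367345/155776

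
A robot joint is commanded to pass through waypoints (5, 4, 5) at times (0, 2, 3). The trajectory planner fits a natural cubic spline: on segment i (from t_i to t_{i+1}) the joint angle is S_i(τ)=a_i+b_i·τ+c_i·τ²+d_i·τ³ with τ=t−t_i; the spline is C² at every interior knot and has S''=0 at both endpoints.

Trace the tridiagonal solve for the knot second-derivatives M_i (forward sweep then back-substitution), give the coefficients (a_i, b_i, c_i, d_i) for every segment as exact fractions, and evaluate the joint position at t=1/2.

  seg 0: a=5 b=-1 c=0 d=1/8
  seg 1: a=4 b=1/2 c=3/4 d=-1/4
S(1/2) = 289/64

Δ: Δ0=-1/2, Δ1=1
row 1: diag=6, rhs=9; c'=1/6, d'=3/2
back: M1=3/2
M: M0=0, M1=3/2, M2=0
seg 0: a=5, c=M0/2=0, d=(M1−M0)/(6·2)=1/8, b=Δ0−h0·(2M0+M1)/6=-1
seg 1: a=4, c=M1/2=3/4, d=(M2−M1)/(6·1)=-1/4, b=Δ1−h1·(2M1+M2)/6=1/2
t_q=1/2 → seg 0, τ=1/2; S=5+-1·τ+0·τ²+1/8·τ³=289/64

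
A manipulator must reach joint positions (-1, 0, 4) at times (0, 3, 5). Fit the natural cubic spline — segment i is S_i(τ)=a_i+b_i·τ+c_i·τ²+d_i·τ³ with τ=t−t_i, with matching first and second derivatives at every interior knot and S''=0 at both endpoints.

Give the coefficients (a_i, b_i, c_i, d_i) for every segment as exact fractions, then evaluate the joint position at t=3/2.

Δ: Δ0=1/3, Δ1=2
row 1: diag=10, rhs=10; c'=1/5, d'=1
back: M1=1
M: M0=0, M1=1, M2=0
seg 0: a=-1, c=M0/2=0, d=(M1−M0)/(6·3)=1/18, b=Δ0−h0·(2M0+M1)/6=-1/6
seg 1: a=0, c=M1/2=1/2, d=(M2−M1)/(6·2)=-1/12, b=Δ1−h1·(2M1+M2)/6=4/3
t_q=3/2 → seg 0, τ=3/2; S=-1+-1/6·τ+0·τ²+1/18·τ³=-17/16

  seg 0: a=-1 b=-1/6 c=0 d=1/18
  seg 1: a=0 b=4/3 c=1/2 d=-1/12
S(3/2) = -17/16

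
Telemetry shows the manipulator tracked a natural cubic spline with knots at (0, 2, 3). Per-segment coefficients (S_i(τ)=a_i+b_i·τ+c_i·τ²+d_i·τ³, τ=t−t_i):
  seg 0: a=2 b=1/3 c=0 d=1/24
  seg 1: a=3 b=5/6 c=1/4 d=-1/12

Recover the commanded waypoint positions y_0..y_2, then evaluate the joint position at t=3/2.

y_0=2 y_1=3 y_2=4
S(3/2) = 169/64

y_0 = S_0(0) = a_0 = 2
y_1 = S_1(0) = a_1 = 3
y_2 = S_1(1) = 4
t_q=3/2 is in segment 0 (τ=3/2); S_0(τ)=169/64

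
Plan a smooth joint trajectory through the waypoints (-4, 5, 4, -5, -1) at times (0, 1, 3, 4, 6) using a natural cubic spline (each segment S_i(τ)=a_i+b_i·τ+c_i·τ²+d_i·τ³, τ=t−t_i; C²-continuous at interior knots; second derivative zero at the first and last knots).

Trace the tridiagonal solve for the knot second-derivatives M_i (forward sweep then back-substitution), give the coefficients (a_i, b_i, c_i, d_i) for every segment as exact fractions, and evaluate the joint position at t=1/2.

  seg 0: a=-4 b=1255/124 c=0 d=-139/124
  seg 1: a=5 b=419/62 c=-417/124 d=-33/248
  seg 2: a=4 b=-257/31 c=-129/31 d=107/31
  seg 3: a=-5 b=-194/31 c=192/31 d=-32/31
S(1/2) = 913/992

Δ: Δ0=9, Δ1=-1/2, Δ2=-9, Δ3=2
row 1: diag=6, rhs=-57; c'=1/3, d'=-19/2
row 2: denom=6−2·1/3=16/3; d'=(-51−2·-19/2)/(16/3)=-6
row 3: denom=6−1·3/16=93/16; d'=(66−1·-6)/(93/16)=384/31
back: M3=384/31
back: M2=-6−3/16·384/31=-258/31
back: M1=-19/2−1/3·-258/31=-417/62
M: M0=0, M1=-417/62, M2=-258/31, M3=384/31, M4=0
seg 0: a=-4, c=M0/2=0, d=(M1−M0)/(6·1)=-139/124, b=Δ0−h0·(2M0+M1)/6=1255/124
seg 1: a=5, c=M1/2=-417/124, d=(M2−M1)/(6·2)=-33/248, b=Δ1−h1·(2M1+M2)/6=419/62
seg 2: a=4, c=M2/2=-129/31, d=(M3−M2)/(6·1)=107/31, b=Δ2−h2·(2M2+M3)/6=-257/31
seg 3: a=-5, c=M3/2=192/31, d=(M4−M3)/(6·2)=-32/31, b=Δ3−h3·(2M3+M4)/6=-194/31
t_q=1/2 → seg 0, τ=1/2; S=-4+1255/124·τ+0·τ²+-139/124·τ³=913/992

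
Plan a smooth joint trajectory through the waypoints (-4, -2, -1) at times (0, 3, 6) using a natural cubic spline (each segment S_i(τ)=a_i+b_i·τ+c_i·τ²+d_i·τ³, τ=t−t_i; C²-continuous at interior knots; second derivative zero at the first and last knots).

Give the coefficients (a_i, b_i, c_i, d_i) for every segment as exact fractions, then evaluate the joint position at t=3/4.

  seg 0: a=-4 b=3/4 c=0 d=-1/108
  seg 1: a=-2 b=1/2 c=-1/12 d=1/108
S(3/4) = -881/256

Δ: Δ0=2/3, Δ1=1/3
row 1: diag=12, rhs=-2; c'=1/4, d'=-1/6
back: M1=-1/6
M: M0=0, M1=-1/6, M2=0
seg 0: a=-4, c=M0/2=0, d=(M1−M0)/(6·3)=-1/108, b=Δ0−h0·(2M0+M1)/6=3/4
seg 1: a=-2, c=M1/2=-1/12, d=(M2−M1)/(6·3)=1/108, b=Δ1−h1·(2M1+M2)/6=1/2
t_q=3/4 → seg 0, τ=3/4; S=-4+3/4·τ+0·τ²+-1/108·τ³=-881/256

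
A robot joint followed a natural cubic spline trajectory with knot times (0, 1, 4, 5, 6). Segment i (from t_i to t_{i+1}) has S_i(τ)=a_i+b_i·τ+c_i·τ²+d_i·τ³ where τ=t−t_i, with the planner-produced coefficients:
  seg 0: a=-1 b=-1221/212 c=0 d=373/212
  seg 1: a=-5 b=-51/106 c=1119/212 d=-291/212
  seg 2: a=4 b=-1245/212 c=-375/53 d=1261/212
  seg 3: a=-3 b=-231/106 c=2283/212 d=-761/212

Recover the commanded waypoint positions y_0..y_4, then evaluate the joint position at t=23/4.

y_0=-1 y_1=-5 y_2=4 y_3=-3 y_4=2
S(23/4) = -1239/13568

y_0 = S_0(0) = a_0 = -1
y_1 = S_1(0) = a_1 = -5
y_2 = S_2(0) = a_2 = 4
y_3 = S_3(0) = a_3 = -3
y_4 = S_3(1) = 2
t_q=23/4 is in segment 3 (τ=3/4); S_3(τ)=-1239/13568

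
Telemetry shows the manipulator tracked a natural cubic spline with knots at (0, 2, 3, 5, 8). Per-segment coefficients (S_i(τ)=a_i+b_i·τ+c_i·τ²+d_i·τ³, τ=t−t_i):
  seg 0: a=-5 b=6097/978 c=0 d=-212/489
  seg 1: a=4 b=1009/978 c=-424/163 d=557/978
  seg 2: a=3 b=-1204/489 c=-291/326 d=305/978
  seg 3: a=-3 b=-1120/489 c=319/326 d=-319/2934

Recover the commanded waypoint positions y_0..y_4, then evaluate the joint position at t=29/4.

y_0=-5 y_1=4 y_2=3 y_3=-3 y_4=-4
S(29/4) = -92595/20864

y_0 = S_0(0) = a_0 = -5
y_1 = S_1(0) = a_1 = 4
y_2 = S_2(0) = a_2 = 3
y_3 = S_3(0) = a_3 = -3
y_4 = S_3(3) = -4
t_q=29/4 is in segment 3 (τ=9/4); S_3(τ)=-92595/20864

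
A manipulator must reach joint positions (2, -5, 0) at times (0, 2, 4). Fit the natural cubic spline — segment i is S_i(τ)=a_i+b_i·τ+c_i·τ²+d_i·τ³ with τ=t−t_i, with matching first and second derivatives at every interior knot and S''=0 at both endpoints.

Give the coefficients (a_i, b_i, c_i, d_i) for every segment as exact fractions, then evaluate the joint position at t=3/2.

  seg 0: a=2 b=-5 c=0 d=3/8
  seg 1: a=-5 b=-1/2 c=9/4 d=-3/8
S(3/2) = -271/64

Δ: Δ0=-7/2, Δ1=5/2
row 1: diag=8, rhs=36; c'=1/4, d'=9/2
back: M1=9/2
M: M0=0, M1=9/2, M2=0
seg 0: a=2, c=M0/2=0, d=(M1−M0)/(6·2)=3/8, b=Δ0−h0·(2M0+M1)/6=-5
seg 1: a=-5, c=M1/2=9/4, d=(M2−M1)/(6·2)=-3/8, b=Δ1−h1·(2M1+M2)/6=-1/2
t_q=3/2 → seg 0, τ=3/2; S=2+-5·τ+0·τ²+3/8·τ³=-271/64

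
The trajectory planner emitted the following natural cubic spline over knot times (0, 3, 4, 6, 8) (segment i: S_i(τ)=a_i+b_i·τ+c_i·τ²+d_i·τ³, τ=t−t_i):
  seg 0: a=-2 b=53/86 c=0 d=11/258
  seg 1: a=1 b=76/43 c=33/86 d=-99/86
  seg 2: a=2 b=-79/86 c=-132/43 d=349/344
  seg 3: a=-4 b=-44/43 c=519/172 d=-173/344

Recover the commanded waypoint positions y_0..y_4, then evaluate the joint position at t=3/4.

y_0 = S_0(0) = a_0 = -2
y_1 = S_1(0) = a_1 = 1
y_2 = S_2(0) = a_2 = 2
y_3 = S_3(0) = a_3 = -4
y_4 = S_3(2) = 2
t_q=3/4 is in segment 0 (τ=3/4); S_0(τ)=-8365/5504

y_0=-2 y_1=1 y_2=2 y_3=-4 y_4=2
S(3/4) = -8365/5504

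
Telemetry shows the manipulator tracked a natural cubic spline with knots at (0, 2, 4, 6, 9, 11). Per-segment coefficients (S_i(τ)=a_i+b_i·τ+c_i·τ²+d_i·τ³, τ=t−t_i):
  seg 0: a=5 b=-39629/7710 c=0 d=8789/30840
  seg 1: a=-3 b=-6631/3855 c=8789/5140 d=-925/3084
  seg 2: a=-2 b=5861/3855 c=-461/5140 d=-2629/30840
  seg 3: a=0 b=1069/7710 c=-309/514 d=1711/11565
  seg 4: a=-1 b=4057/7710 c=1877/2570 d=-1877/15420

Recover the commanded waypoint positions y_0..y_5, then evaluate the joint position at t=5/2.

y_0=5 y_1=-3 y_2=-2 y_3=0 y_4=-1 y_5=2
S(5/2) = -142689/41120

y_0 = S_0(0) = a_0 = 5
y_1 = S_1(0) = a_1 = -3
y_2 = S_2(0) = a_2 = -2
y_3 = S_3(0) = a_3 = 0
y_4 = S_4(0) = a_4 = -1
y_5 = S_4(2) = 2
t_q=5/2 is in segment 1 (τ=1/2); S_1(τ)=-142689/41120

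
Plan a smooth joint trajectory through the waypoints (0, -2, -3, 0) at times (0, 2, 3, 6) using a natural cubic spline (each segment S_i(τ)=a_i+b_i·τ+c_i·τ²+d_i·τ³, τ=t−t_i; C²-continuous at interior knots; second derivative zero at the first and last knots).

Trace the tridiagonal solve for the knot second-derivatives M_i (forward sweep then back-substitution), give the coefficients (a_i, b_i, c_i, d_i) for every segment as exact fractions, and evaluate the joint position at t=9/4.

Δ: Δ0=-1, Δ1=-1, Δ2=1
row 1: diag=6, rhs=0; c'=1/6, d'=0
row 2: denom=8−1·1/6=47/6; d'=(12−1·0)/(47/6)=72/47
back: M2=72/47
back: M1=0−1/6·72/47=-12/47
M: M0=0, M1=-12/47, M2=72/47, M3=0
seg 0: a=0, c=M0/2=0, d=(M1−M0)/(6·2)=-1/47, b=Δ0−h0·(2M0+M1)/6=-43/47
seg 1: a=-2, c=M1/2=-6/47, d=(M2−M1)/(6·1)=14/47, b=Δ1−h1·(2M1+M2)/6=-55/47
seg 2: a=-3, c=M2/2=36/47, d=(M3−M2)/(6·3)=-4/47, b=Δ2−h2·(2M2+M3)/6=-25/47
t_q=9/4 → seg 1, τ=1/4; S=-2+-55/47·τ+-6/47·τ²+14/47·τ³=-3453/1504

  seg 0: a=0 b=-43/47 c=0 d=-1/47
  seg 1: a=-2 b=-55/47 c=-6/47 d=14/47
  seg 2: a=-3 b=-25/47 c=36/47 d=-4/47
S(9/4) = -3453/1504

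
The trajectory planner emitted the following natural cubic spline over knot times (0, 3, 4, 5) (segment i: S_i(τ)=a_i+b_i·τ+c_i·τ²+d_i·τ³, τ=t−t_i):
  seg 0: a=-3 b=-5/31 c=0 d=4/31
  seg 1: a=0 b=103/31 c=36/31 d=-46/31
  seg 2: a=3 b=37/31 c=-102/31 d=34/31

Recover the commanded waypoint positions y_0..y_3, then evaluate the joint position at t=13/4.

y_0=-3 y_1=0 y_2=3 y_3=2
S(13/4) = 873/992

y_0 = S_0(0) = a_0 = -3
y_1 = S_1(0) = a_1 = 0
y_2 = S_2(0) = a_2 = 3
y_3 = S_2(1) = 2
t_q=13/4 is in segment 1 (τ=1/4); S_1(τ)=873/992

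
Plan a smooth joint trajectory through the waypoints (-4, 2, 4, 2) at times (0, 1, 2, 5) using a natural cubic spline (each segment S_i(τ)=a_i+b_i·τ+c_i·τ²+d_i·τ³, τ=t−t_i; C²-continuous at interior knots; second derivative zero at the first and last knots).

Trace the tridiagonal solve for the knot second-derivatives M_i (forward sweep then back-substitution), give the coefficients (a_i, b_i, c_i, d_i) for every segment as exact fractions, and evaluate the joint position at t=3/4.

Δ: Δ0=6, Δ1=2, Δ2=-2/3
row 1: diag=4, rhs=-24; c'=1/4, d'=-6
row 2: denom=8−1·1/4=31/4; d'=(-16−1·-6)/(31/4)=-40/31
back: M2=-40/31
back: M1=-6−1/4·-40/31=-176/31
M: M0=0, M1=-176/31, M2=-40/31, M3=0
seg 0: a=-4, c=M0/2=0, d=(M1−M0)/(6·1)=-88/93, b=Δ0−h0·(2M0+M1)/6=646/93
seg 1: a=2, c=M1/2=-88/31, d=(M2−M1)/(6·1)=68/93, b=Δ1−h1·(2M1+M2)/6=382/93
seg 2: a=4, c=M2/2=-20/31, d=(M3−M2)/(6·3)=20/279, b=Δ2−h2·(2M2+M3)/6=58/93
t_q=3/4 → seg 0, τ=3/4; S=-4+646/93·τ+0·τ²+-88/93·τ³=201/248

  seg 0: a=-4 b=646/93 c=0 d=-88/93
  seg 1: a=2 b=382/93 c=-88/31 d=68/93
  seg 2: a=4 b=58/93 c=-20/31 d=20/279
S(3/4) = 201/248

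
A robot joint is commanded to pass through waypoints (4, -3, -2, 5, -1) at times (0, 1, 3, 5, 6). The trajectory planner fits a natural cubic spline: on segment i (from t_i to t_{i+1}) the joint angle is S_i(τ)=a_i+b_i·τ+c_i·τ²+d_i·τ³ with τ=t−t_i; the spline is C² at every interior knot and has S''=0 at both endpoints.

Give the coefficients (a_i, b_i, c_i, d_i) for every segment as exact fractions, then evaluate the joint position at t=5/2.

Δ: Δ0=-7, Δ1=1/2, Δ2=7/2, Δ3=-6
row 1: diag=6, rhs=45; c'=1/3, d'=15/2
row 2: denom=8−2·1/3=22/3; d'=(18−2·15/2)/(22/3)=9/22
row 3: denom=6−2·3/11=60/11; d'=(-57−2·9/22)/(60/11)=-53/5
back: M3=-53/5
back: M2=9/22−3/11·-53/5=33/10
back: M1=15/2−1/3·33/10=32/5
M: M0=0, M1=32/5, M2=33/10, M3=-53/5, M4=0
seg 0: a=4, c=M0/2=0, d=(M1−M0)/(6·1)=16/15, b=Δ0−h0·(2M0+M1)/6=-121/15
seg 1: a=-3, c=M1/2=16/5, d=(M2−M1)/(6·2)=-31/120, b=Δ1−h1·(2M1+M2)/6=-73/15
seg 2: a=-2, c=M2/2=33/20, d=(M3−M2)/(6·2)=-139/120, b=Δ2−h2·(2M2+M3)/6=29/6
seg 3: a=5, c=M3/2=-53/10, d=(M4−M3)/(6·1)=53/30, b=Δ3−h3·(2M3+M4)/6=-37/15
t_q=5/2 → seg 1, τ=3/2; S=-3+-73/15·τ+16/5·τ²+-31/120·τ³=-1271/320

  seg 0: a=4 b=-121/15 c=0 d=16/15
  seg 1: a=-3 b=-73/15 c=16/5 d=-31/120
  seg 2: a=-2 b=29/6 c=33/20 d=-139/120
  seg 3: a=5 b=-37/15 c=-53/10 d=53/30
S(5/2) = -1271/320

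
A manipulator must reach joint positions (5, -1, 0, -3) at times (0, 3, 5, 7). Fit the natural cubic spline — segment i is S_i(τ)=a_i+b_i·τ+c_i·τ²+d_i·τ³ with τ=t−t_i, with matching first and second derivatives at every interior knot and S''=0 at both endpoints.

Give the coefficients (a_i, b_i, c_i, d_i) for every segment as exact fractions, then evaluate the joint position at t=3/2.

Δ: Δ0=-2, Δ1=1/2, Δ2=-3/2
row 1: diag=10, rhs=15; c'=1/5, d'=3/2
row 2: denom=8−2·1/5=38/5; d'=(-12−2·3/2)/(38/5)=-75/38
back: M2=-75/38
back: M1=3/2−1/5·-75/38=36/19
M: M0=0, M1=36/19, M2=-75/38, M3=0
seg 0: a=5, c=M0/2=0, d=(M1−M0)/(6·3)=2/19, b=Δ0−h0·(2M0+M1)/6=-56/19
seg 1: a=-1, c=M1/2=18/19, d=(M2−M1)/(6·2)=-49/152, b=Δ1−h1·(2M1+M2)/6=-2/19
seg 2: a=0, c=M2/2=-75/76, d=(M3−M2)/(6·2)=25/152, b=Δ2−h2·(2M2+M3)/6=-7/38
t_q=3/2 → seg 0, τ=3/2; S=5+-56/19·τ+0·τ²+2/19·τ³=71/76

  seg 0: a=5 b=-56/19 c=0 d=2/19
  seg 1: a=-1 b=-2/19 c=18/19 d=-49/152
  seg 2: a=0 b=-7/38 c=-75/76 d=25/152
S(3/2) = 71/76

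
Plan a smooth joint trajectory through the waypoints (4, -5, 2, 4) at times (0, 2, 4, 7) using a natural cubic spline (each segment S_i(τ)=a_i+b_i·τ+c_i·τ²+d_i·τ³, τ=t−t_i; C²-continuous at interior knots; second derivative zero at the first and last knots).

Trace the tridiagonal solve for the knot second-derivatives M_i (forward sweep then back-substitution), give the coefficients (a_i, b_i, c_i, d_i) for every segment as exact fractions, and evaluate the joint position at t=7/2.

  seg 0: a=4 b=-385/57 c=0 d=257/456
  seg 1: a=-5 b=1/114 c=257/76 d=-373/456
  seg 2: a=2 b=212/57 c=-29/19 d=29/171
S(7/2) = -169/1216

Δ: Δ0=-9/2, Δ1=7/2, Δ2=2/3
row 1: diag=8, rhs=48; c'=1/4, d'=6
row 2: denom=10−2·1/4=19/2; d'=(-17−2·6)/(19/2)=-58/19
back: M2=-58/19
back: M1=6−1/4·-58/19=257/38
M: M0=0, M1=257/38, M2=-58/19, M3=0
seg 0: a=4, c=M0/2=0, d=(M1−M0)/(6·2)=257/456, b=Δ0−h0·(2M0+M1)/6=-385/57
seg 1: a=-5, c=M1/2=257/76, d=(M2−M1)/(6·2)=-373/456, b=Δ1−h1·(2M1+M2)/6=1/114
seg 2: a=2, c=M2/2=-29/19, d=(M3−M2)/(6·3)=29/171, b=Δ2−h2·(2M2+M3)/6=212/57
t_q=7/2 → seg 1, τ=3/2; S=-5+1/114·τ+257/76·τ²+-373/456·τ³=-169/1216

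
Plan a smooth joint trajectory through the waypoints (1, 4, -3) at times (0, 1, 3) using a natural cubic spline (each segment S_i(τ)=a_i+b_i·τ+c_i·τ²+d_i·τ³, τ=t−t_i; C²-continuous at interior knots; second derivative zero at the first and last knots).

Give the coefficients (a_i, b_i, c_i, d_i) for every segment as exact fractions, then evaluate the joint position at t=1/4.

Δ: Δ0=3, Δ1=-7/2
row 1: diag=6, rhs=-39; c'=1/3, d'=-13/2
back: M1=-13/2
M: M0=0, M1=-13/2, M2=0
seg 0: a=1, c=M0/2=0, d=(M1−M0)/(6·1)=-13/12, b=Δ0−h0·(2M0+M1)/6=49/12
seg 1: a=4, c=M1/2=-13/4, d=(M2−M1)/(6·2)=13/24, b=Δ1−h1·(2M1+M2)/6=5/6
t_q=1/4 → seg 0, τ=1/4; S=1+49/12·τ+0·τ²+-13/12·τ³=513/256

  seg 0: a=1 b=49/12 c=0 d=-13/12
  seg 1: a=4 b=5/6 c=-13/4 d=13/24
S(1/4) = 513/256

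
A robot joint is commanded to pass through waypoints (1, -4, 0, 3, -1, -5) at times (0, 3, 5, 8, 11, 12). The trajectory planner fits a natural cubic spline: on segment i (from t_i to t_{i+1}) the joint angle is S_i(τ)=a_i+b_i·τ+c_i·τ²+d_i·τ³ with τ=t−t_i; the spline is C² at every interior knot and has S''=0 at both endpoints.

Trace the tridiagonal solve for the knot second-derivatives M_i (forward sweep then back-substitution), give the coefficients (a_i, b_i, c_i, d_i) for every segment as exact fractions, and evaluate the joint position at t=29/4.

  seg 0: a=1 b=-1819/636 c=0 d=253/1908
  seg 1: a=-4 b=229/318 c=253/212 d=-44/159
  seg 2: a=0 b=691/318 c=-99/212 d=145/5724
  seg 3: a=3 b=35/636 c=-38/159 d=-427/5724
  seg 4: a=-1 b=-1079/318 c=-193/212 d=193/636
S(29/4) = 38175/13568

Δ: Δ0=-5/3, Δ1=2, Δ2=1, Δ3=-4/3, Δ4=-4
row 1: diag=10, rhs=22; c'=1/5, d'=11/5
row 2: denom=10−2·1/5=48/5; d'=(-6−2·11/5)/(48/5)=-13/12
row 3: denom=12−3·5/16=177/16; d'=(-14−3·-13/12)/(177/16)=-172/177
row 4: denom=8−3·16/59=424/59; d'=(-16−3·-172/177)/(424/59)=-193/106
back: M4=-193/106
back: M3=-172/177−16/59·-193/106=-76/159
back: M2=-13/12−5/16·-76/159=-99/106
back: M1=11/5−1/5·-99/106=253/106
M: M0=0, M1=253/106, M2=-99/106, M3=-76/159, M4=-193/106, M5=0
seg 0: a=1, c=M0/2=0, d=(M1−M0)/(6·3)=253/1908, b=Δ0−h0·(2M0+M1)/6=-1819/636
seg 1: a=-4, c=M1/2=253/212, d=(M2−M1)/(6·2)=-44/159, b=Δ1−h1·(2M1+M2)/6=229/318
seg 2: a=0, c=M2/2=-99/212, d=(M3−M2)/(6·3)=145/5724, b=Δ2−h2·(2M2+M3)/6=691/318
seg 3: a=3, c=M3/2=-38/159, d=(M4−M3)/(6·3)=-427/5724, b=Δ3−h3·(2M3+M4)/6=35/636
seg 4: a=-1, c=M4/2=-193/212, d=(M5−M4)/(6·1)=193/636, b=Δ4−h4·(2M4+M5)/6=-1079/318
t_q=29/4 → seg 2, τ=9/4; S=0+691/318·τ+-99/212·τ²+145/5724·τ³=38175/13568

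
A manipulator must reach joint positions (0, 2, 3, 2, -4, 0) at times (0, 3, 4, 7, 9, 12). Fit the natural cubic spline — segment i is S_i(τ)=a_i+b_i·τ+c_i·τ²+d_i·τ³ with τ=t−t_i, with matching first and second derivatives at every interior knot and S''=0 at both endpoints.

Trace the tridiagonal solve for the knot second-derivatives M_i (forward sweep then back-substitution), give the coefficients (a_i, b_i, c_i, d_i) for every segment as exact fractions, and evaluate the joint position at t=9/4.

Δ: Δ0=2/3, Δ1=1, Δ2=-1/3, Δ3=-3, Δ4=4/3
row 1: diag=8, rhs=2; c'=1/8, d'=1/4
row 2: denom=8−1·1/8=63/8; d'=(-8−1·1/4)/(63/8)=-22/21
row 3: denom=10−3·8/21=62/7; d'=(-16−3·-22/21)/(62/7)=-45/31
row 4: denom=10−2·7/31=296/31; d'=(26−2·-45/31)/(296/31)=112/37
back: M4=112/37
back: M3=-45/31−7/31·112/37=-79/37
back: M2=-22/21−8/21·-79/37=-26/111
back: M1=1/4−1/8·-26/111=31/111
M: M0=0, M1=31/111, M2=-26/111, M3=-79/37, M4=112/37, M5=0
seg 0: a=0, c=M0/2=0, d=(M1−M0)/(6·3)=31/1998, b=Δ0−h0·(2M0+M1)/6=39/74
seg 1: a=2, c=M1/2=31/222, d=(M2−M1)/(6·1)=-19/222, b=Δ1−h1·(2M1+M2)/6=35/37
seg 2: a=3, c=M2/2=-13/111, d=(M3−M2)/(6·3)=-211/1998, b=Δ2−h2·(2M2+M3)/6=215/222
seg 3: a=2, c=M3/2=-79/74, d=(M4−M3)/(6·2)=191/444, b=Δ3−h3·(2M3+M4)/6=-287/111
seg 4: a=-4, c=M4/2=56/37, d=(M5−M4)/(6·3)=-56/333, b=Δ4−h4·(2M4+M5)/6=-188/111
t_q=9/4 → seg 0, τ=9/4; S=0+39/74·τ+0·τ²+31/1998·τ³=6453/4736

  seg 0: a=0 b=39/74 c=0 d=31/1998
  seg 1: a=2 b=35/37 c=31/222 d=-19/222
  seg 2: a=3 b=215/222 c=-13/111 d=-211/1998
  seg 3: a=2 b=-287/111 c=-79/74 d=191/444
  seg 4: a=-4 b=-188/111 c=56/37 d=-56/333
S(9/4) = 6453/4736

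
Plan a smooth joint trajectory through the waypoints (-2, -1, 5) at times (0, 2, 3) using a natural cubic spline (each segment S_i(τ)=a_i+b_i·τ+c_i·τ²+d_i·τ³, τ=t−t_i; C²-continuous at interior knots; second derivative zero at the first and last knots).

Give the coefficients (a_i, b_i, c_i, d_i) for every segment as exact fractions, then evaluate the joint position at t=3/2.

Δ: Δ0=1/2, Δ1=6
row 1: diag=6, rhs=33; c'=1/6, d'=11/2
back: M1=11/2
M: M0=0, M1=11/2, M2=0
seg 0: a=-2, c=M0/2=0, d=(M1−M0)/(6·2)=11/24, b=Δ0−h0·(2M0+M1)/6=-4/3
seg 1: a=-1, c=M1/2=11/4, d=(M2−M1)/(6·1)=-11/12, b=Δ1−h1·(2M1+M2)/6=25/6
t_q=3/2 → seg 0, τ=3/2; S=-2+-4/3·τ+0·τ²+11/24·τ³=-157/64

  seg 0: a=-2 b=-4/3 c=0 d=11/24
  seg 1: a=-1 b=25/6 c=11/4 d=-11/12
S(3/2) = -157/64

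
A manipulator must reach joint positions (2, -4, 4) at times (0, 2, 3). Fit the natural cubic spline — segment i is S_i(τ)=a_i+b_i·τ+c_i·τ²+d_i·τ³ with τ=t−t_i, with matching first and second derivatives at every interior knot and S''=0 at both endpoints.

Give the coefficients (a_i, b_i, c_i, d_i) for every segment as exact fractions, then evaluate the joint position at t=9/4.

Δ: Δ0=-3, Δ1=8
row 1: diag=6, rhs=66; c'=1/6, d'=11
back: M1=11
M: M0=0, M1=11, M2=0
seg 0: a=2, c=M0/2=0, d=(M1−M0)/(6·2)=11/12, b=Δ0−h0·(2M0+M1)/6=-20/3
seg 1: a=-4, c=M1/2=11/2, d=(M2−M1)/(6·1)=-11/6, b=Δ1−h1·(2M1+M2)/6=13/3
t_q=9/4 → seg 1, τ=1/4; S=-4+13/3·τ+11/2·τ²+-11/6·τ³=-333/128

  seg 0: a=2 b=-20/3 c=0 d=11/12
  seg 1: a=-4 b=13/3 c=11/2 d=-11/6
S(9/4) = -333/128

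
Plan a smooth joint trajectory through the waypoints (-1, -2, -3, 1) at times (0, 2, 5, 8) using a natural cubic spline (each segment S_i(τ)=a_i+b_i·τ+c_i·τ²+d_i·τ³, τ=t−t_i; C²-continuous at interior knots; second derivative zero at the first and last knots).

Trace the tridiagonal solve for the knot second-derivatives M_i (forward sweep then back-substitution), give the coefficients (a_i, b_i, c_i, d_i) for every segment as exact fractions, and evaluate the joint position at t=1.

  seg 0: a=-1 b=-33/74 c=0 d=-1/74
  seg 1: a=-2 b=-45/74 c=-3/37 d=115/1998
  seg 2: a=-3 b=17/37 c=97/222 d=-97/1998
S(1) = -54/37

Δ: Δ0=-1/2, Δ1=-1/3, Δ2=4/3
row 1: diag=10, rhs=1; c'=3/10, d'=1/10
row 2: denom=12−3·3/10=111/10; d'=(10−3·1/10)/(111/10)=97/111
back: M2=97/111
back: M1=1/10−3/10·97/111=-6/37
M: M0=0, M1=-6/37, M2=97/111, M3=0
seg 0: a=-1, c=M0/2=0, d=(M1−M0)/(6·2)=-1/74, b=Δ0−h0·(2M0+M1)/6=-33/74
seg 1: a=-2, c=M1/2=-3/37, d=(M2−M1)/(6·3)=115/1998, b=Δ1−h1·(2M1+M2)/6=-45/74
seg 2: a=-3, c=M2/2=97/222, d=(M3−M2)/(6·3)=-97/1998, b=Δ2−h2·(2M2+M3)/6=17/37
t_q=1 → seg 0, τ=1; S=-1+-33/74·τ+0·τ²+-1/74·τ³=-54/37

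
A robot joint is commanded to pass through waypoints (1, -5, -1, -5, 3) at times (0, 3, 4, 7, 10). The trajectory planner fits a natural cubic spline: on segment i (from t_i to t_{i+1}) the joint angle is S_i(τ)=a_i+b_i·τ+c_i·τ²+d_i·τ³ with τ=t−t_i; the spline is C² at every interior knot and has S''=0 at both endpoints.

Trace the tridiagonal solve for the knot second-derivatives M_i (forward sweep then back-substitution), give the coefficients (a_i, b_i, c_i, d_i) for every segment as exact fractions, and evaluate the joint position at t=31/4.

Δ: Δ0=-2, Δ1=4, Δ2=-4/3, Δ3=8/3
row 1: diag=8, rhs=36; c'=1/8, d'=9/2
row 2: denom=8−1·1/8=63/8; d'=(-32−1·9/2)/(63/8)=-292/63
row 3: denom=12−3·8/21=76/7; d'=(24−3·-292/63)/(76/7)=199/57
back: M3=199/57
back: M2=-292/63−8/21·199/57=-340/57
back: M1=9/2−1/8·-340/57=299/57
M: M0=0, M1=299/57, M2=-340/57, M3=199/57, M4=0
seg 0: a=1, c=M0/2=0, d=(M1−M0)/(6·3)=299/1026, b=Δ0−h0·(2M0+M1)/6=-527/114
seg 1: a=-5, c=M1/2=299/114, d=(M2−M1)/(6·1)=-71/38, b=Δ1−h1·(2M1+M2)/6=185/57
seg 2: a=-1, c=M2/2=-170/57, d=(M3−M2)/(6·3)=539/1026, b=Δ2−h2·(2M2+M3)/6=329/114
seg 3: a=-5, c=M3/2=199/114, d=(M4−M3)/(6·3)=-199/1026, b=Δ3−h3·(2M3+M4)/6=-47/57
t_q=31/4 → seg 3, τ=3/4; S=-5+-47/57·τ+199/114·τ²+-199/1026·τ³=-11475/2432

  seg 0: a=1 b=-527/114 c=0 d=299/1026
  seg 1: a=-5 b=185/57 c=299/114 d=-71/38
  seg 2: a=-1 b=329/114 c=-170/57 d=539/1026
  seg 3: a=-5 b=-47/57 c=199/114 d=-199/1026
S(31/4) = -11475/2432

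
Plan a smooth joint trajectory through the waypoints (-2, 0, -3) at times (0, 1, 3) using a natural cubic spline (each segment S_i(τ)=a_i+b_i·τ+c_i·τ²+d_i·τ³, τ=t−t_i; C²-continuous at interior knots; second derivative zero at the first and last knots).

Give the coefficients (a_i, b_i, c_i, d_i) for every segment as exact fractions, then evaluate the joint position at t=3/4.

Δ: Δ0=2, Δ1=-3/2
row 1: diag=6, rhs=-21; c'=1/3, d'=-7/2
back: M1=-7/2
M: M0=0, M1=-7/2, M2=0
seg 0: a=-2, c=M0/2=0, d=(M1−M0)/(6·1)=-7/12, b=Δ0−h0·(2M0+M1)/6=31/12
seg 1: a=0, c=M1/2=-7/4, d=(M2−M1)/(6·2)=7/24, b=Δ1−h1·(2M1+M2)/6=5/6
t_q=3/4 → seg 0, τ=3/4; S=-2+31/12·τ+0·τ²+-7/12·τ³=-79/256

  seg 0: a=-2 b=31/12 c=0 d=-7/12
  seg 1: a=0 b=5/6 c=-7/4 d=7/24
S(3/4) = -79/256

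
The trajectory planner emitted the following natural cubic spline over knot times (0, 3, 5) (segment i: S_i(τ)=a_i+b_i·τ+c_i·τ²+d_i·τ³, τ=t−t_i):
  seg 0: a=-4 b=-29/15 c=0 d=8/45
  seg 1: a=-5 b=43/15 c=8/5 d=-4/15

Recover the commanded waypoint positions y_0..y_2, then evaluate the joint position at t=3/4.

y_0 = S_0(0) = a_0 = -4
y_1 = S_1(0) = a_1 = -5
y_2 = S_1(2) = 5
t_q=3/4 is in segment 0 (τ=3/4); S_0(τ)=-43/8

y_0=-4 y_1=-5 y_2=5
S(3/4) = -43/8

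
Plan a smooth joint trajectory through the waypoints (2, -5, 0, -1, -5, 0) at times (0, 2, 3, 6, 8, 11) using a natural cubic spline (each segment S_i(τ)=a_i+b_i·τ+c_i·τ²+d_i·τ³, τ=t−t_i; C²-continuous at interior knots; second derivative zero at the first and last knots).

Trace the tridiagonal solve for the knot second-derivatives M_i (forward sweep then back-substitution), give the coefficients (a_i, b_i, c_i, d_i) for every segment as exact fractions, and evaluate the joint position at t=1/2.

Δ: Δ0=-7/2, Δ1=5, Δ2=-1/3, Δ3=-2, Δ4=5/3
row 1: diag=6, rhs=51; c'=1/6, d'=17/2
row 2: denom=8−1·1/6=47/6; d'=(-32−1·17/2)/(47/6)=-243/47
row 3: denom=10−3·18/47=416/47; d'=(-10−3·-243/47)/(416/47)=259/416
row 4: denom=10−2·47/208=993/104; d'=(22−2·259/416)/(993/104)=1439/662
back: M4=1439/662
back: M3=259/416−47/208·1439/662=87/662
back: M2=-243/47−18/47·87/662=-1728/331
back: M1=17/2−1/6·-1728/331=6203/662
M: M0=0, M1=6203/662, M2=-1728/331, M3=87/662, M4=1439/662, M5=0
seg 0: a=2, c=M0/2=0, d=(M1−M0)/(6·2)=6203/7944, b=Δ0−h0·(2M0+M1)/6=-6577/993
seg 1: a=-5, c=M1/2=6203/1324, d=(M2−M1)/(6·1)=-9659/3972, b=Δ1−h1·(2M1+M2)/6=5455/1986
seg 2: a=0, c=M2/2=-864/331, d=(M3−M2)/(6·3)=1181/3972, b=Δ2−h2·(2M2+M3)/6=19151/3972
seg 3: a=-1, c=M3/2=87/1324, d=(M4−M3)/(6·2)=169/993, b=Δ3−h3·(2M3+M4)/6=-5585/1986
seg 4: a=-5, c=M4/2=1439/1324, d=(M5−M4)/(6·3)=-1439/11916, b=Δ4−h4·(2M4+M5)/6=-1007/1986
t_q=1/2 → seg 0, τ=1/2; S=2+-6577/993·τ+0·τ²+6203/7944·τ³=-25719/21184

  seg 0: a=2 b=-6577/993 c=0 d=6203/7944
  seg 1: a=-5 b=5455/1986 c=6203/1324 d=-9659/3972
  seg 2: a=0 b=19151/3972 c=-864/331 d=1181/3972
  seg 3: a=-1 b=-5585/1986 c=87/1324 d=169/993
  seg 4: a=-5 b=-1007/1986 c=1439/1324 d=-1439/11916
S(1/2) = -25719/21184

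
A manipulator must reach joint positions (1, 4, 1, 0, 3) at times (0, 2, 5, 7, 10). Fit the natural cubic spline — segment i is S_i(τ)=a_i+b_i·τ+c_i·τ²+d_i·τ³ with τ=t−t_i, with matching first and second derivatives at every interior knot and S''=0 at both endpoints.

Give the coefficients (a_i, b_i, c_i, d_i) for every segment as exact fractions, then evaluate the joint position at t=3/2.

  seg 0: a=1 b=599/290 c=0 d=-41/290
  seg 1: a=4 b=107/290 c=-123/145 d=341/2610
  seg 2: a=1 b=-173/145 c=19/58 d=11/1160
  seg 3: a=0 b=67/290 c=223/580 d=-223/5220
S(3/2) = 8401/2320

Δ: Δ0=3/2, Δ1=-1, Δ2=-1/2, Δ3=1
row 1: diag=10, rhs=-15; c'=3/10, d'=-3/2
row 2: denom=10−3·3/10=91/10; d'=(3−3·-3/2)/(91/10)=75/91
row 3: denom=10−2·20/91=870/91; d'=(9−2·75/91)/(870/91)=223/290
back: M3=223/290
back: M2=75/91−20/91·223/290=19/29
back: M1=-3/2−3/10·19/29=-246/145
M: M0=0, M1=-246/145, M2=19/29, M3=223/290, M4=0
seg 0: a=1, c=M0/2=0, d=(M1−M0)/(6·2)=-41/290, b=Δ0−h0·(2M0+M1)/6=599/290
seg 1: a=4, c=M1/2=-123/145, d=(M2−M1)/(6·3)=341/2610, b=Δ1−h1·(2M1+M2)/6=107/290
seg 2: a=1, c=M2/2=19/58, d=(M3−M2)/(6·2)=11/1160, b=Δ2−h2·(2M2+M3)/6=-173/145
seg 3: a=0, c=M3/2=223/580, d=(M4−M3)/(6·3)=-223/5220, b=Δ3−h3·(2M3+M4)/6=67/290
t_q=3/2 → seg 0, τ=3/2; S=1+599/290·τ+0·τ²+-41/290·τ³=8401/2320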